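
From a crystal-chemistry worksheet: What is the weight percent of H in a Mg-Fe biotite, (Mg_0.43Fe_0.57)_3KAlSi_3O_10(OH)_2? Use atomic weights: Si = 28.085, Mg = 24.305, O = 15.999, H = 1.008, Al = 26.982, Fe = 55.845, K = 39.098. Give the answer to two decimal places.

0.43 wt%

M((Mg_0.43Fe_0.57)_3KAlSi_3O_10(OH)_2) = 471.187 g/mol.
H contributes 2 × 1.008 = 2.016 g per mole.
2.016/471.187 = 0.0043 → 0.43%.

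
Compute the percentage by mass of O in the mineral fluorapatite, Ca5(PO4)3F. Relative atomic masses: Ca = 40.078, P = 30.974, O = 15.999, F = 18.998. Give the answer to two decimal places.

M(Ca5(PO4)3F) = 504.298 g/mol.
O contributes 12 × 15.999 = 191.988 g per mole.
191.988/504.298 = 0.3807 → 38.07%.

38.07 wt%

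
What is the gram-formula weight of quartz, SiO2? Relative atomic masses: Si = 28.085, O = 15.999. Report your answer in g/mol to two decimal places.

60.08 g/mol

The formula mass is the sum 1*28.085 + 2*15.999.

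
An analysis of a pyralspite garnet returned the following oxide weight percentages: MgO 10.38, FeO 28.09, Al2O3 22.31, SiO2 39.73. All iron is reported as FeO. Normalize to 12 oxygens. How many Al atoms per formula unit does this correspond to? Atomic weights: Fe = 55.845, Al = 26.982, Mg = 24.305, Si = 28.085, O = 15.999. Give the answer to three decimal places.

1.999 Al apfu

MgO: 10.38/40.304 = 0.25754 mol → 0.25754 mol Mg, 0.25754 mol O.
FeO: 28.09/71.844 = 0.39099 mol → 0.39099 mol Fe, 0.39099 mol O.
Al2O3: 22.31/101.961 = 0.21881 mol → 0.43762 mol Al, 0.65643 mol O.
SiO2: 39.73/60.083 = 0.66125 mol → 0.66125 mol Si, 1.32250 mol O.
Total oxygen = 2.62746 mol. Normalization factor = 12/2.62746 = 4.56715.
Al per 12 O = 0.43762 × 4.56715 = 1.999.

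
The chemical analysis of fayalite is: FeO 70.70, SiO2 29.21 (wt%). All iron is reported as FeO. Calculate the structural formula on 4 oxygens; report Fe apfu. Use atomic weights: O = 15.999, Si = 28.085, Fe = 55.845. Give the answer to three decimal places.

FeO (M=71.844): mol = 0.98408; Fe = 0.98408, O = 0.98408.
SiO2 (M=60.083): mol = 0.48616; Si = 0.48616, O = 0.97232.
ΣO = 1.95640; factor = 4/ΣO = 2.04457.
Fe apfu = 0.98408 × 2.04457 = 2.012.

2.012 Fe apfu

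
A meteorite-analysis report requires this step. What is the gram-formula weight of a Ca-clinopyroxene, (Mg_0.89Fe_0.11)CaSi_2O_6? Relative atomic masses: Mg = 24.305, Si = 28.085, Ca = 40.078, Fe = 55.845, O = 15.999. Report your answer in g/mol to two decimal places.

The formula mass is the sum 0.89(24.305) + 0.11(55.845) + 1(40.078) + 2(28.085) + 6(15.999).

220.02 g/mol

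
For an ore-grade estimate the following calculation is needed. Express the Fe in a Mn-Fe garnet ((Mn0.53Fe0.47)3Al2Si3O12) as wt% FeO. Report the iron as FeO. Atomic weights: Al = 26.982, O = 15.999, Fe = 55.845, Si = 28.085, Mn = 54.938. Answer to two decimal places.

20.41 wt%

Molar mass of (Mn0.53Fe0.47)3Al2Si3O12 = 1.59·54.938 + 1.41·55.845 + 2·26.982 + 3·28.085 + 12·15.999 = 496.300 g/mol.
Each formula unit contains 1.41 Fe, equivalent to 1.41/1 = 1.4100 mol FeO.
M(FeO) = 1×55.845 + 1×15.999 = 71.844 g/mol.
Mass of FeO per formula unit = 1.4100 × 71.844 = 101.300 g.
FeO wt% = 101.300 / 496.300 × 100 = 20.41%.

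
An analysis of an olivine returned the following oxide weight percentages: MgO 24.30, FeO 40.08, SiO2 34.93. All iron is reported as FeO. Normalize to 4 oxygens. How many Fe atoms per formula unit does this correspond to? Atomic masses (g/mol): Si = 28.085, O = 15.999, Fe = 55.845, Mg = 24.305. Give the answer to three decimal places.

24.30 wt% MgO ÷ 40.304 g/mol = 0.60292 mol, giving 0.60292 Mg and 0.60292 O.
40.08 wt% FeO ÷ 71.844 g/mol = 0.55788 mol, giving 0.55788 Fe and 0.55788 O.
34.93 wt% SiO2 ÷ 60.083 g/mol = 0.58136 mol, giving 0.58136 Si and 1.16272 O.
Oxygen sums to 2.32352; scaling by 4/2.32352 = 1.72153 puts the formula on 4 O.
Fe: 0.55788 × 1.72153 = 0.960 atoms per formula unit.

0.960 Fe apfu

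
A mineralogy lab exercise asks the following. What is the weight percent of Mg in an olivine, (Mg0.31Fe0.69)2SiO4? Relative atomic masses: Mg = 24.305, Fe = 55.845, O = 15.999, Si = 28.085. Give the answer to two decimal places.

8.18 mass %

Molar mass of (Mg0.31Fe0.69)2SiO4: 0.62×24.305 + 1.38×55.845 + 1×28.085 + 4×15.999 = 184.216 g/mol.
Mass of Mg per formula unit: 0.62 × 24.305 = 15.069 g.
Weight fraction Mg = 15.069 / 184.216 = 0.0818.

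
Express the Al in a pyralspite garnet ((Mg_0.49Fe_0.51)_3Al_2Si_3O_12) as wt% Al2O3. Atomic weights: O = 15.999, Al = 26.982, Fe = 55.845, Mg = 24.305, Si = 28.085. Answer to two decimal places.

22.59 wt%

M((Mg_0.49Fe_0.51)_3Al_2Si_3O_12) = 451.378 g/mol; M(Al2O3) = 101.961 g/mol.
Moles Al2O3 per formula unit = 2 Al ÷ 2 = 1.0000.
Al2O3 fraction = (1.0000 × 101.961) / 451.378 = 101.961/451.378 = 0.2259.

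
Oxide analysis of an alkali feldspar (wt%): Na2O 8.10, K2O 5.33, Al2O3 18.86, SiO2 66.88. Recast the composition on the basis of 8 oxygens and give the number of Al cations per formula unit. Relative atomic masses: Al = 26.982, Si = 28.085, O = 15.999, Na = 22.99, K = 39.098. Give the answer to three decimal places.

Na2O (M=61.979): mol = 0.13069; Na = 0.26138, O = 0.13069.
K2O (M=94.195): mol = 0.05658; K = 0.11316, O = 0.05658.
Al2O3 (M=101.961): mol = 0.18497; Al = 0.36994, O = 0.55491.
SiO2 (M=60.083): mol = 1.11313; Si = 1.11313, O = 2.22626.
ΣO = 2.96844; factor = 8/ΣO = 2.69502.
Al apfu = 0.36994 × 2.69502 = 0.997.

0.997 Al apfu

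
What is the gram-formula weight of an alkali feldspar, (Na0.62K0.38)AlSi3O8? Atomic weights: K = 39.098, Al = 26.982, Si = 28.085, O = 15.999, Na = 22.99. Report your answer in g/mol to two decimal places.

Na: 0.62 × 22.99 = 14.2538
K: 0.38 × 39.098 = 14.8572
Al: 1 × 26.982 = 26.9820
Si: 3 × 28.085 = 84.2550
O: 8 × 15.999 = 127.9920
Summing the contributions gives the formula mass.

268.34 g/mol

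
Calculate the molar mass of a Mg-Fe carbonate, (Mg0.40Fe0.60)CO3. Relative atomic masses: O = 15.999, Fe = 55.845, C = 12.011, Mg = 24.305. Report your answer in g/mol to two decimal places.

The formula mass is the sum 0.40(24.305) + 0.60(55.845) + 1(12.011) + 3(15.999).

103.24 g/mol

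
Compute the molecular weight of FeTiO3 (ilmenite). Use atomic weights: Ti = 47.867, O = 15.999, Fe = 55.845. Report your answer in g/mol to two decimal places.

Fe: 1 × 55.845 = 55.8450
Ti: 1 × 47.867 = 47.8670
O: 3 × 15.999 = 47.9970
Summing the contributions gives the formula mass.

151.71 g/mol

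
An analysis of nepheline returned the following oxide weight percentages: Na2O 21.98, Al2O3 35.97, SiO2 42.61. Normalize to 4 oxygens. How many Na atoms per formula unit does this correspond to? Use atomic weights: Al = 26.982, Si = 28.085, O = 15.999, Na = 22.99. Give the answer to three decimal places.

Na2O (M=61.979): mol = 0.35464; Na = 0.70928, O = 0.35464.
Al2O3 (M=101.961): mol = 0.35278; Al = 0.70556, O = 1.05834.
SiO2 (M=60.083): mol = 0.70919; Si = 0.70919, O = 1.41838.
ΣO = 2.83136; factor = 4/ΣO = 1.41275.
Na apfu = 0.70928 × 1.41275 = 1.002.

1.002 Na apfu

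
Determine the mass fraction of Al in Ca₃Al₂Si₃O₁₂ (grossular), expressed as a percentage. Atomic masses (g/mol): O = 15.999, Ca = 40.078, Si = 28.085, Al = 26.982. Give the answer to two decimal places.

11.98 weight percent

M(Ca₃Al₂Si₃O₁₂) = 450.441 g/mol.
Al contributes 2 × 26.982 = 53.964 g per mole.
53.964/450.441 = 0.1198 → 11.98%.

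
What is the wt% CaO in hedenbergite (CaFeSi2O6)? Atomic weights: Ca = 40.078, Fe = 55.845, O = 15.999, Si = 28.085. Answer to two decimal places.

Formula mass = 248.087 g/mol.
1 Ca → 1.0000 mol CaO per formula unit; M(CaO) = 56.077, so CaO mass = 56.077 g.
56.077/248.087 × 100 = 22.60 wt%.

22.60 wt%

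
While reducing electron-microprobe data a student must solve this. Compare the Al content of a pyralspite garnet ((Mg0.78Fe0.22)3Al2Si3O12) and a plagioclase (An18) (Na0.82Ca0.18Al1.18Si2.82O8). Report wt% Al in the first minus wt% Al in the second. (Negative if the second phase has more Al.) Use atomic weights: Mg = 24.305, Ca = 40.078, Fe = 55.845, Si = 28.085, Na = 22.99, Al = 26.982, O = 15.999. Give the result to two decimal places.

M((Mg0.78Fe0.22)3Al2Si3O12) = 423.938 g/mol, so wt% Al = 53.964/423.938 × 100 = 12.73%.
M(Na0.82Ca0.18Al1.18Si2.82O8) = 265.096 g/mol, so wt% Al = 31.839/265.096 × 100 = 12.01%.
12.73 − 12.01 = 0.72 pp.

0.72 percentage points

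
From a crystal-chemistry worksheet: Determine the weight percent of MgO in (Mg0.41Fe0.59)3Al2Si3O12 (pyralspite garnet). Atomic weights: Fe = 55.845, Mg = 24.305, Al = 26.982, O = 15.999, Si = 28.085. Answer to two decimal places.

Formula mass = 458.948 g/mol.
1.23 Mg → 1.2300 mol MgO per formula unit; M(MgO) = 40.304, so MgO mass = 49.574 g.
49.574/458.948 × 100 = 10.80 wt%.

10.80 wt%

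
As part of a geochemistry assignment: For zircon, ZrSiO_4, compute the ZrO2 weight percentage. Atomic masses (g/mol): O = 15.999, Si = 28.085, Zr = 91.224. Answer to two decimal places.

Formula mass = 183.305 g/mol.
1 Zr → 1.0000 mol ZrO2 per formula unit; M(ZrO2) = 123.222, so ZrO2 mass = 123.222 g.
123.222/183.305 × 100 = 67.22 wt%.

67.22 wt%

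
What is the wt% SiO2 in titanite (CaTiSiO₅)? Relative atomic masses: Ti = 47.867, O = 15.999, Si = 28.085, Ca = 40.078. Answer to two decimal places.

30.65 wt%

M(CaTiSiO₅) = 196.025 g/mol; M(SiO2) = 60.083 g/mol.
Moles SiO2 per formula unit = 1 Si ÷ 1 = 1.0000.
SiO2 fraction = (1.0000 × 60.083) / 196.025 = 60.083/196.025 = 0.3065.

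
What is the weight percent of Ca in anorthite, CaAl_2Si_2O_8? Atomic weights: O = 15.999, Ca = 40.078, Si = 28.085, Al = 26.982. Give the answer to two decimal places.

14.41 wt%

Formula mass = 1*40.078 + 2*26.982 + 2*28.085 + 8*15.999 = 278.204 g/mol, of which 40.078 g is Ca.
So Ca makes up 40.078/278.204 = 0.1441 of the mass, i.e. 14.41%.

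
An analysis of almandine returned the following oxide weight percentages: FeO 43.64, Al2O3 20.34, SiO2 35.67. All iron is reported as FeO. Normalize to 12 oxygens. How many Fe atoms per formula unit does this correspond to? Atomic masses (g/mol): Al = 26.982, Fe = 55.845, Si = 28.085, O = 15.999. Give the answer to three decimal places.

3.046 Fe apfu

FeO (M=71.844): mol = 0.60743; Fe = 0.60743, O = 0.60743.
Al2O3 (M=101.961): mol = 0.19949; Al = 0.39898, O = 0.59847.
SiO2 (M=60.083): mol = 0.59368; Si = 0.59368, O = 1.18736.
ΣO = 2.39326; factor = 12/ΣO = 5.01408.
Fe apfu = 0.60743 × 5.01408 = 3.046.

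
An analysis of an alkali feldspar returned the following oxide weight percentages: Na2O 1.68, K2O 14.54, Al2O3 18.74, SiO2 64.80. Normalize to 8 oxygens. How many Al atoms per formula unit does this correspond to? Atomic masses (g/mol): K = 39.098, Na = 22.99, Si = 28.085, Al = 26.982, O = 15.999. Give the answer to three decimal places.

1.018 Al apfu

Na2O: 1.68/61.979 = 0.02711 mol → 0.05422 mol Na, 0.02711 mol O.
K2O: 14.54/94.195 = 0.15436 mol → 0.30872 mol K, 0.15436 mol O.
Al2O3: 18.74/101.961 = 0.18380 mol → 0.36760 mol Al, 0.55140 mol O.
SiO2: 64.80/60.083 = 1.07851 mol → 1.07851 mol Si, 2.15702 mol O.
Total oxygen = 2.88989 mol. Normalization factor = 8/2.88989 = 2.76827.
Al per 8 O = 0.36760 × 2.76827 = 1.018.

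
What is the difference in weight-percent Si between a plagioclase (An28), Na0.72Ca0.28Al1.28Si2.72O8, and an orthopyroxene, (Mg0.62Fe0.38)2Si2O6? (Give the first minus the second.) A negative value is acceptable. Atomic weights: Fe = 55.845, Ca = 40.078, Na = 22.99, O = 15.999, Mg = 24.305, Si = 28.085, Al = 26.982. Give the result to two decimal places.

First mineral: 76.391 g Si in 266.695 g formula = 28.64 wt% Si.
Second mineral: 56.170 g Si in 224.744 g formula = 24.99 wt% Si.
28.64% − 24.99% gives a difference of 3.65 percentage points.

3.65 percentage points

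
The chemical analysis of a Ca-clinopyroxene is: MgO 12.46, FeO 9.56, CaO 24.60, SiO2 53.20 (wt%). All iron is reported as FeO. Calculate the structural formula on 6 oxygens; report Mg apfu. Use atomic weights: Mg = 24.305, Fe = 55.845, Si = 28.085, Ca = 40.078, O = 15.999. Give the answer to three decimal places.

0.699 Mg apfu

MgO: 12.46/40.304 = 0.30915 mol → 0.30915 mol Mg, 0.30915 mol O.
FeO: 9.56/71.844 = 0.13307 mol → 0.13307 mol Fe, 0.13307 mol O.
CaO: 24.60/56.077 = 0.43868 mol → 0.43868 mol Ca, 0.43868 mol O.
SiO2: 53.20/60.083 = 0.88544 mol → 0.88544 mol Si, 1.77088 mol O.
Total oxygen = 2.65178 mol. Normalization factor = 6/2.65178 = 2.26263.
Mg per 6 O = 0.30915 × 2.26263 = 0.699.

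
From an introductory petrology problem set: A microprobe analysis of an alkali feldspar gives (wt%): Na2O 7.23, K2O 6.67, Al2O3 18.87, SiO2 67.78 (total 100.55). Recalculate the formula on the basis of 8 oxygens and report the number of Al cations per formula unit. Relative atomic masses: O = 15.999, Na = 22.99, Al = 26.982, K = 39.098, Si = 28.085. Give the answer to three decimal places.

Na2O: 7.23/61.979 = 0.11665 mol → 0.23330 mol Na, 0.11665 mol O.
K2O: 6.67/94.195 = 0.07081 mol → 0.14162 mol K, 0.07081 mol O.
Al2O3: 18.87/101.961 = 0.18507 mol → 0.37014 mol Al, 0.55521 mol O.
SiO2: 67.78/60.083 = 1.12811 mol → 1.12811 mol Si, 2.25622 mol O.
Total oxygen = 2.99889 mol. Normalization factor = 8/2.99889 = 2.66765.
Al per 8 O = 0.37014 × 2.66765 = 0.987.

0.987 Al apfu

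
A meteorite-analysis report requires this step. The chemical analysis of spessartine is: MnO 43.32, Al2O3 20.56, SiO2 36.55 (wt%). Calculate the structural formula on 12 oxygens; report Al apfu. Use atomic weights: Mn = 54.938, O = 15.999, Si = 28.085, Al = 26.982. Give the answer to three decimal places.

MnO (M=70.937): mol = 0.61068; Mn = 0.61068, O = 0.61068.
Al2O3 (M=101.961): mol = 0.20165; Al = 0.40330, O = 0.60495.
SiO2 (M=60.083): mol = 0.60833; Si = 0.60833, O = 1.21666.
ΣO = 2.43229; factor = 12/ΣO = 4.93362.
Al apfu = 0.40330 × 4.93362 = 1.990.

1.990 Al apfu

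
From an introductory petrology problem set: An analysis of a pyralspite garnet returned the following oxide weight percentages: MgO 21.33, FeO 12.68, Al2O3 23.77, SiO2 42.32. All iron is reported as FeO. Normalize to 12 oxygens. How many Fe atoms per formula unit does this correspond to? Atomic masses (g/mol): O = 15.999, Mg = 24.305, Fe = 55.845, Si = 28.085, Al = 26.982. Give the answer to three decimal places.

0.753 Fe apfu

MgO (M=40.304): mol = 0.52923; Mg = 0.52923, O = 0.52923.
FeO (M=71.844): mol = 0.17649; Fe = 0.17649, O = 0.17649.
Al2O3 (M=101.961): mol = 0.23313; Al = 0.46626, O = 0.69939.
SiO2 (M=60.083): mol = 0.70436; Si = 0.70436, O = 1.40872.
ΣO = 2.81383; factor = 12/ΣO = 4.26465.
Fe apfu = 0.17649 × 4.26465 = 0.753.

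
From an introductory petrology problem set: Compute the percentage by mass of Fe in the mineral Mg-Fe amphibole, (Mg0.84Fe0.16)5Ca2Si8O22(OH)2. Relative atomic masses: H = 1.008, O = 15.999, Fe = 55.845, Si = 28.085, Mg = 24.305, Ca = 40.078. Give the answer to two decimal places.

Formula mass = 4.20*24.305 + 0.80*55.845 + 2*40.078 + 8*28.085 + 24*15.999 + 2*1.008 = 837.585 g/mol, of which 44.676 g is Fe.
So Fe makes up 44.676/837.585 = 0.0533 of the mass, i.e. 5.33%.

5.33 wt%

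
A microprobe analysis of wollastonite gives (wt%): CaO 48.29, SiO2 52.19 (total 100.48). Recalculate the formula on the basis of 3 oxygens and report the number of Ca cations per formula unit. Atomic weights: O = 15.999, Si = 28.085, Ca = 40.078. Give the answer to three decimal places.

CaO (M=56.077): mol = 0.86114; Ca = 0.86114, O = 0.86114.
SiO2 (M=60.083): mol = 0.86863; Si = 0.86863, O = 1.73726.
ΣO = 2.59840; factor = 3/ΣO = 1.15456.
Ca apfu = 0.86114 × 1.15456 = 0.994.

0.994 Ca apfu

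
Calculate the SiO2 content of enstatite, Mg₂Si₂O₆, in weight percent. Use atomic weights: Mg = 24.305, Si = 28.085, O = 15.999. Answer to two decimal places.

59.85 wt%

Molar mass of Mg₂Si₂O₆ = 2×24.305 + 2×28.085 + 6×15.999 = 200.774 g/mol.
Each formula unit contains 2 Si, equivalent to 2/1 = 2.0000 mol SiO2.
M(SiO2) = 1×28.085 + 2×15.999 = 60.083 g/mol.
Mass of SiO2 per formula unit = 2.0000 × 60.083 = 120.166 g.
SiO2 wt% = 120.166 / 200.774 × 100 = 59.85%.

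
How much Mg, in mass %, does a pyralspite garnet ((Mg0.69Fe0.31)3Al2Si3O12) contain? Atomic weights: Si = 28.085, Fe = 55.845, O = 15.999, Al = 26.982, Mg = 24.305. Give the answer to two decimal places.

11.63 mass %

Molar mass of (Mg0.69Fe0.31)3Al2Si3O12: 2.07·24.305 + 0.93·55.845 + 2·26.982 + 3·28.085 + 12·15.999 = 432.454 g/mol.
Mass of Mg per formula unit: 2.07 × 24.305 = 50.311 g.
Weight fraction Mg = 50.311 / 432.454 = 0.1163.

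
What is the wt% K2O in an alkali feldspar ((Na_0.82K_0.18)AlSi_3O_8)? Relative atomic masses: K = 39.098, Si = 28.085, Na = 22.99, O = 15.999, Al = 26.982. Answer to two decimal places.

3.20 wt%

M((Na_0.82K_0.18)AlSi_3O_8) = 265.118 g/mol; M(K2O) = 94.195 g/mol.
Moles K2O per formula unit = 0.18 K ÷ 2 = 0.0900.
K2O fraction = (0.0900 × 94.195) / 265.118 = 8.478/265.118 = 0.0320.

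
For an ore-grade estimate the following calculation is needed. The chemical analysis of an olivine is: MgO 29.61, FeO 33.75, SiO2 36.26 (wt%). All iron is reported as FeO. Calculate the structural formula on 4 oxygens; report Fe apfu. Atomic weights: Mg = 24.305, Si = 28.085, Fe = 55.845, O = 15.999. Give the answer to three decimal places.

0.779 Fe apfu

MgO: 29.61/40.304 = 0.73467 mol → 0.73467 mol Mg, 0.73467 mol O.
FeO: 33.75/71.844 = 0.46977 mol → 0.46977 mol Fe, 0.46977 mol O.
SiO2: 36.26/60.083 = 0.60350 mol → 0.60350 mol Si, 1.20700 mol O.
Total oxygen = 2.41144 mol. Normalization factor = 4/2.41144 = 1.65876.
Fe per 4 O = 0.46977 × 1.65876 = 0.779.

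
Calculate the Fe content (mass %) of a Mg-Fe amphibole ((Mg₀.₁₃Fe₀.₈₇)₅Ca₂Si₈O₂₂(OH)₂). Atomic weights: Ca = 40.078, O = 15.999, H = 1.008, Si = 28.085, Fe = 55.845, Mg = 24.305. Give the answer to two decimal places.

25.58 mass %

Formula mass = 0.65·24.305 + 4.35·55.845 + 2·40.078 + 8·28.085 + 24·15.999 + 2·1.008 = 949.552 g/mol, of which 242.926 g is Fe.
So Fe makes up 242.926/949.552 = 0.2558 of the mass, i.e. 25.58%.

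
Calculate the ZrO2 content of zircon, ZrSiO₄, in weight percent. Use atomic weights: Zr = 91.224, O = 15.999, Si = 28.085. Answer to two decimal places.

67.22 wt%

Molar mass of ZrSiO₄ = 1×91.224 + 1×28.085 + 4×15.999 = 183.305 g/mol.
Each formula unit contains 1 Zr, equivalent to 1/1 = 1.0000 mol ZrO2.
M(ZrO2) = 1×91.224 + 2×15.999 = 123.222 g/mol.
Mass of ZrO2 per formula unit = 1.0000 × 123.222 = 123.222 g.
ZrO2 wt% = 123.222 / 183.305 × 100 = 67.22%.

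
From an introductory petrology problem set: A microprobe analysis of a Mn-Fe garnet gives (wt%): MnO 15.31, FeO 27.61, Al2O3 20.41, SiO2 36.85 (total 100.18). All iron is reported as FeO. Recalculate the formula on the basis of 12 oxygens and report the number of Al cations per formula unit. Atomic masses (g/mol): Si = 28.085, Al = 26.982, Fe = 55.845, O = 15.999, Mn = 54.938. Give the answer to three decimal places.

MnO: 15.31/70.937 = 0.21583 mol → 0.21583 mol Mn, 0.21583 mol O.
FeO: 27.61/71.844 = 0.38430 mol → 0.38430 mol Fe, 0.38430 mol O.
Al2O3: 20.41/101.961 = 0.20017 mol → 0.40034 mol Al, 0.60051 mol O.
SiO2: 36.85/60.083 = 0.61332 mol → 0.61332 mol Si, 1.22664 mol O.
Total oxygen = 2.42728 mol. Normalization factor = 12/2.42728 = 4.94381.
Al per 12 O = 0.40034 × 4.94381 = 1.979.

1.979 Al apfu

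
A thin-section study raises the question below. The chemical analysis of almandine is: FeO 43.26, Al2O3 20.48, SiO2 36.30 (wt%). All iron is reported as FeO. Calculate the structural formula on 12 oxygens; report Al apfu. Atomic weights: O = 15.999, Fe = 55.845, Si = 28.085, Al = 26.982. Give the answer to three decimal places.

1.998 Al apfu

FeO: 43.26/71.844 = 0.60214 mol → 0.60214 mol Fe, 0.60214 mol O.
Al2O3: 20.48/101.961 = 0.20086 mol → 0.40172 mol Al, 0.60258 mol O.
SiO2: 36.30/60.083 = 0.60416 mol → 0.60416 mol Si, 1.20832 mol O.
Total oxygen = 2.41304 mol. Normalization factor = 12/2.41304 = 4.97298.
Al per 12 O = 0.40172 × 4.97298 = 1.998.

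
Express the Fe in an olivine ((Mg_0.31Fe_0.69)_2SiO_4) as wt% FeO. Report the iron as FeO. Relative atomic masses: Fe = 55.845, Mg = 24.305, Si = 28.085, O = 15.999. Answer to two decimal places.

Molar mass of (Mg_0.31Fe_0.69)_2SiO_4 = 0.62*24.305 + 1.38*55.845 + 1*28.085 + 4*15.999 = 184.216 g/mol.
Each formula unit contains 1.38 Fe, equivalent to 1.38/1 = 1.3800 mol FeO.
M(FeO) = 1×55.845 + 1×15.999 = 71.844 g/mol.
Mass of FeO per formula unit = 1.3800 × 71.844 = 99.145 g.
FeO wt% = 99.145 / 184.216 × 100 = 53.82%.

53.82 wt%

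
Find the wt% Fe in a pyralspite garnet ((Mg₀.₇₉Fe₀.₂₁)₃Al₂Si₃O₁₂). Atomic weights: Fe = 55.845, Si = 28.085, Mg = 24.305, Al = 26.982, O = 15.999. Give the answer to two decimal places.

8.32 mass %

Formula mass = 2.37*24.305 + 0.63*55.845 + 2*26.982 + 3*28.085 + 12*15.999 = 422.992 g/mol, of which 35.182 g is Fe.
So Fe makes up 35.182/422.992 = 0.0832 of the mass, i.e. 8.32%.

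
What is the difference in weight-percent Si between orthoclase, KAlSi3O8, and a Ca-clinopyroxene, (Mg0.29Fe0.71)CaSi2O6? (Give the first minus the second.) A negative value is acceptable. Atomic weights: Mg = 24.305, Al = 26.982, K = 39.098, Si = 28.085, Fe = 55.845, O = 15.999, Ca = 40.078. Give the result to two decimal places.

M(KAlSi3O8) = 278.327 g/mol, so wt% Si = 84.255/278.327 × 100 = 30.27%.
M((Mg0.29Fe0.71)CaSi2O6) = 238.940 g/mol, so wt% Si = 56.170/238.940 × 100 = 23.51%.
30.27 − 23.51 = 6.76 pp.

6.76 percentage points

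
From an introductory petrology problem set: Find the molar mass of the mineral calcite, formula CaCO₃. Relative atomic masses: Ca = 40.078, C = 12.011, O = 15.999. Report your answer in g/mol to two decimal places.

100.09 g/mol

M = 1(40.078) + 1(12.011) + 3(15.999)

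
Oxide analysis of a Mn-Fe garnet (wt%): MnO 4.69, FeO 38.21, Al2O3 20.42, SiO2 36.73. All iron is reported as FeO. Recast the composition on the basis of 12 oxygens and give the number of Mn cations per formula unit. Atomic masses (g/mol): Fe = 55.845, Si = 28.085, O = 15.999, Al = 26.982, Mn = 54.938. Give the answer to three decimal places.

4.69 wt% MnO ÷ 70.937 g/mol = 0.06612 mol, giving 0.06612 Mn and 0.06612 O.
38.21 wt% FeO ÷ 71.844 g/mol = 0.53185 mol, giving 0.53185 Fe and 0.53185 O.
20.42 wt% Al2O3 ÷ 101.961 g/mol = 0.20027 mol, giving 0.40054 Al and 0.60081 O.
36.73 wt% SiO2 ÷ 60.083 g/mol = 0.61132 mol, giving 0.61132 Si and 1.22264 O.
Oxygen sums to 2.42142; scaling by 12/2.42142 = 4.95577 puts the formula on 12 O.
Mn: 0.06612 × 4.95577 = 0.328 atoms per formula unit.

0.328 Mn apfu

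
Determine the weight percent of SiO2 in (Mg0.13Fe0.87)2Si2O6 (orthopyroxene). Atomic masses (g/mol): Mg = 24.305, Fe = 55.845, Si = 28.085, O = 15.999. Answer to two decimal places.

Molar mass of (Mg0.13Fe0.87)2Si2O6 = 0.26*24.305 + 1.74*55.845 + 2*28.085 + 6*15.999 = 255.654 g/mol.
Each formula unit contains 2 Si, equivalent to 2/1 = 2.0000 mol SiO2.
M(SiO2) = 1×28.085 + 2×15.999 = 60.083 g/mol.
Mass of SiO2 per formula unit = 2.0000 × 60.083 = 120.166 g.
SiO2 wt% = 120.166 / 255.654 × 100 = 47.00%.

47.00 wt%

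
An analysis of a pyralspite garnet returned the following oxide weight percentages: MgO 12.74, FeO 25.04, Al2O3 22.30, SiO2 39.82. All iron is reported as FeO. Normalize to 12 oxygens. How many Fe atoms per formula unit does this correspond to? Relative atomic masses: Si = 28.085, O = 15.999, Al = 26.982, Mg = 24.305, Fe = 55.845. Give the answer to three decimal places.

1.580 Fe apfu

MgO (M=40.304): mol = 0.31610; Mg = 0.31610, O = 0.31610.
FeO (M=71.844): mol = 0.34853; Fe = 0.34853, O = 0.34853.
Al2O3 (M=101.961): mol = 0.21871; Al = 0.43742, O = 0.65613.
SiO2 (M=60.083): mol = 0.66275; Si = 0.66275, O = 1.32550.
ΣO = 2.64626; factor = 12/ΣO = 4.53470.
Fe apfu = 0.34853 × 4.53470 = 1.580.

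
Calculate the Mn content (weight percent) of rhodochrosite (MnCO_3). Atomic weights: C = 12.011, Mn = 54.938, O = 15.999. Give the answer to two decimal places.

Formula mass = 1×54.938 + 1×12.011 + 3×15.999 = 114.946 g/mol, of which 54.938 g is Mn.
So Mn makes up 54.938/114.946 = 0.4779 of the mass, i.e. 47.79%.

47.79 weight percent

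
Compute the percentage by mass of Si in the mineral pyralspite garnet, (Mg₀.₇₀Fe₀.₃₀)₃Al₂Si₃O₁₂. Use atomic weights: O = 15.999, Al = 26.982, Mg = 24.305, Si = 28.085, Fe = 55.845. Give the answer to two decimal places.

Molar mass of (Mg₀.₇₀Fe₀.₃₀)₃Al₂Si₃O₁₂: 2.10×24.305 + 0.90×55.845 + 2×26.982 + 3×28.085 + 12×15.999 = 431.508 g/mol.
Mass of Si per formula unit: 3 × 28.085 = 84.255 g.
Weight fraction Si = 84.255 / 431.508 = 0.1953.

19.53 mass %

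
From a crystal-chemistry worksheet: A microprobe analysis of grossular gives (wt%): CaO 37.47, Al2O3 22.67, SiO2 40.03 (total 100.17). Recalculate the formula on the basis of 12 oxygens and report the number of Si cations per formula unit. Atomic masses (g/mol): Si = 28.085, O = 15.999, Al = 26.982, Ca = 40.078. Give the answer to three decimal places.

CaO (M=56.077): mol = 0.66819; Ca = 0.66819, O = 0.66819.
Al2O3 (M=101.961): mol = 0.22234; Al = 0.44468, O = 0.66702.
SiO2 (M=60.083): mol = 0.66625; Si = 0.66625, O = 1.33250.
ΣO = 2.66771; factor = 12/ΣO = 4.49824.
Si apfu = 0.66625 × 4.49824 = 2.997.

2.997 Si apfu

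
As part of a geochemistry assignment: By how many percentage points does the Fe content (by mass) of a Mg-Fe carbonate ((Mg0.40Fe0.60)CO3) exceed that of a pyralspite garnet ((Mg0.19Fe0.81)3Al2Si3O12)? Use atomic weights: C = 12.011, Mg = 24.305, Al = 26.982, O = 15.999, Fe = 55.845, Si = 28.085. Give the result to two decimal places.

M((Mg0.40Fe0.60)CO3) = 103.237 g/mol, so wt% Fe = 33.507/103.237 × 100 = 32.46%.
M((Mg0.19Fe0.81)3Al2Si3O12) = 479.764 g/mol, so wt% Fe = 135.703/479.764 × 100 = 28.29%.
32.46 − 28.29 = 4.17 pp.

4.17 percentage points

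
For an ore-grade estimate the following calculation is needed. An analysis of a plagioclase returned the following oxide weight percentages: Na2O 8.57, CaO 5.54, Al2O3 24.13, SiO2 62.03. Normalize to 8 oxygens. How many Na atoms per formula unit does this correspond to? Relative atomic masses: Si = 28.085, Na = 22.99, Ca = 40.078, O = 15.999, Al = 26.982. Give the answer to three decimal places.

0.735 Na apfu

Na2O: 8.57/61.979 = 0.13827 mol → 0.27654 mol Na, 0.13827 mol O.
CaO: 5.54/56.077 = 0.09879 mol → 0.09879 mol Ca, 0.09879 mol O.
Al2O3: 24.13/101.961 = 0.23666 mol → 0.47332 mol Al, 0.70998 mol O.
SiO2: 62.03/60.083 = 1.03241 mol → 1.03241 mol Si, 2.06482 mol O.
Total oxygen = 3.01186 mol. Normalization factor = 8/3.01186 = 2.65617.
Na per 8 O = 0.27654 × 2.65617 = 0.735.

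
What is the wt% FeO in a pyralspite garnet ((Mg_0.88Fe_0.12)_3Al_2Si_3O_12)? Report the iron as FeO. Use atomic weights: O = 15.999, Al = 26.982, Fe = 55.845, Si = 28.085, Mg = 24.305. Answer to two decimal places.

Formula mass = 414.476 g/mol.
0.36 Fe → 0.3600 mol FeO per formula unit; M(FeO) = 71.844, so FeO mass = 25.864 g.
25.864/414.476 × 100 = 6.24 wt%.

6.24 wt%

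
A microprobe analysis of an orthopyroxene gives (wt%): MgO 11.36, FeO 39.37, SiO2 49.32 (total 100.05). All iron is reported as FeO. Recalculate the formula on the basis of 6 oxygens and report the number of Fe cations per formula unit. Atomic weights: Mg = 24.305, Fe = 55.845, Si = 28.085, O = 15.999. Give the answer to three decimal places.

MgO: 11.36/40.304 = 0.28186 mol → 0.28186 mol Mg, 0.28186 mol O.
FeO: 39.37/71.844 = 0.54799 mol → 0.54799 mol Fe, 0.54799 mol O.
SiO2: 49.32/60.083 = 0.82086 mol → 0.82086 mol Si, 1.64172 mol O.
Total oxygen = 2.47157 mol. Normalization factor = 6/2.47157 = 2.42761.
Fe per 6 O = 0.54799 × 2.42761 = 1.330.

1.330 Fe apfu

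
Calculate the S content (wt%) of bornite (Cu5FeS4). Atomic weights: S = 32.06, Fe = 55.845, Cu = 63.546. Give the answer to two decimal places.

25.56 wt%

Molar mass of Cu5FeS4: 5×63.546 + 1×55.845 + 4×32.06 = 501.815 g/mol.
Mass of S per formula unit: 4 × 32.06 = 128.240 g.
Weight fraction S = 128.240 / 501.815 = 0.2556.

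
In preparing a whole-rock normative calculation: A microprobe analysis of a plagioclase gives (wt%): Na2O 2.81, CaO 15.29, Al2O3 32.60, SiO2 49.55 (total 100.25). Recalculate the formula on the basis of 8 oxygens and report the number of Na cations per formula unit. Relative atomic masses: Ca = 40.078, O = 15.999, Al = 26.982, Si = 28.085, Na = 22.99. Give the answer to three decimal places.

0.248 Na apfu

Na2O: 2.81/61.979 = 0.04534 mol → 0.09068 mol Na, 0.04534 mol O.
CaO: 15.29/56.077 = 0.27266 mol → 0.27266 mol Ca, 0.27266 mol O.
Al2O3: 32.60/101.961 = 0.31973 mol → 0.63946 mol Al, 0.95919 mol O.
SiO2: 49.55/60.083 = 0.82469 mol → 0.82469 mol Si, 1.64938 mol O.
Total oxygen = 2.92657 mol. Normalization factor = 8/2.92657 = 2.73358.
Na per 8 O = 0.09068 × 2.73358 = 0.248.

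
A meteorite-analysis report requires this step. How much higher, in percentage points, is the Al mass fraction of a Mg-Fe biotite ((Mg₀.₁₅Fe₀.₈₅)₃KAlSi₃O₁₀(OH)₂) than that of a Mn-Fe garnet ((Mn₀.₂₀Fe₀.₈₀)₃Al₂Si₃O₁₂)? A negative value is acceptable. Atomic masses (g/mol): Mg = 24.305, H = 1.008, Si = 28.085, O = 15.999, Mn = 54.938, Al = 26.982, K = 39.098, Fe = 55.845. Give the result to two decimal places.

M((Mg₀.₁₅Fe₀.₈₅)₃KAlSi₃O₁₀(OH)₂) = 497.681 g/mol, so wt% Al = 26.982/497.681 × 100 = 5.42%.
M((Mn₀.₂₀Fe₀.₈₀)₃Al₂Si₃O₁₂) = 497.198 g/mol, so wt% Al = 53.964/497.198 × 100 = 10.85%.
5.42 − 10.85 = -5.43 pp.

-5.43 percentage points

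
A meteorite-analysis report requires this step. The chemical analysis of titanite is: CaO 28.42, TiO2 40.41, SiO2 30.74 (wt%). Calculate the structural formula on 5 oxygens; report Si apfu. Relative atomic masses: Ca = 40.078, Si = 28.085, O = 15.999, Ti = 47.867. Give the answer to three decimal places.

CaO (M=56.077): mol = 0.50680; Ca = 0.50680, O = 0.50680.
TiO2 (M=79.865): mol = 0.50598; Ti = 0.50598, O = 1.01196.
SiO2 (M=60.083): mol = 0.51163; Si = 0.51163, O = 1.02326.
ΣO = 2.54202; factor = 5/ΣO = 1.96694.
Si apfu = 0.51163 × 1.96694 = 1.006.

1.006 Si apfu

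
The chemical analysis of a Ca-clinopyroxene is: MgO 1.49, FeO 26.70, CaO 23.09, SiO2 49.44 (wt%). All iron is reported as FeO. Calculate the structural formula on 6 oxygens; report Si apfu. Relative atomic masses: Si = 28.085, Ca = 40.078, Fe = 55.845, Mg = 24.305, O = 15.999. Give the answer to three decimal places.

MgO (M=40.304): mol = 0.03697; Mg = 0.03697, O = 0.03697.
FeO (M=71.844): mol = 0.37164; Fe = 0.37164, O = 0.37164.
CaO (M=56.077): mol = 0.41176; Ca = 0.41176, O = 0.41176.
SiO2 (M=60.083): mol = 0.82286; Si = 0.82286, O = 1.64572.
ΣO = 2.46609; factor = 6/ΣO = 2.43300.
Si apfu = 0.82286 × 2.43300 = 2.002.

2.002 Si apfu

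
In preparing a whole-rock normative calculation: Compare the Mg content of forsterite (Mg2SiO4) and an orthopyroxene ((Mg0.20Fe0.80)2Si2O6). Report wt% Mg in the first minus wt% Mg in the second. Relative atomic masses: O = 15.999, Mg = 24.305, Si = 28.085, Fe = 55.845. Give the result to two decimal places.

M(Mg2SiO4) = 140.691 g/mol, so wt% Mg = 48.610/140.691 × 100 = 34.55%.
M((Mg0.20Fe0.80)2Si2O6) = 251.238 g/mol, so wt% Mg = 9.722/251.238 × 100 = 3.87%.
34.55 − 3.87 = 30.68 pp.

30.68 percentage points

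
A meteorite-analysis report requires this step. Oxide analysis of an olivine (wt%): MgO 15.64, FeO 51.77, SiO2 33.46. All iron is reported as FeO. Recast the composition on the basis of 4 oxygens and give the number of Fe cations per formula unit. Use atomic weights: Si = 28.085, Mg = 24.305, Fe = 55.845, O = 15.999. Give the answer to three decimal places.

1.297 Fe apfu

MgO: 15.64/40.304 = 0.38805 mol → 0.38805 mol Mg, 0.38805 mol O.
FeO: 51.77/71.844 = 0.72059 mol → 0.72059 mol Fe, 0.72059 mol O.
SiO2: 33.46/60.083 = 0.55690 mol → 0.55690 mol Si, 1.11380 mol O.
Total oxygen = 2.22244 mol. Normalization factor = 4/2.22244 = 1.79982.
Fe per 4 O = 0.72059 × 1.79982 = 1.297.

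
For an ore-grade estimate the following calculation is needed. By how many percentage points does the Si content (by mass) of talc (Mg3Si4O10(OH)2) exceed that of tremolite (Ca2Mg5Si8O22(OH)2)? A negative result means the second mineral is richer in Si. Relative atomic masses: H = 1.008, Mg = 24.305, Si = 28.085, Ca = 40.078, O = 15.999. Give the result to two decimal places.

First mineral: 112.340 g Si in 379.259 g formula = 29.62 wt% Si.
Second mineral: 224.680 g Si in 812.353 g formula = 27.66 wt% Si.
29.62% − 27.66% gives a difference of 1.96 percentage points.

1.96 percentage points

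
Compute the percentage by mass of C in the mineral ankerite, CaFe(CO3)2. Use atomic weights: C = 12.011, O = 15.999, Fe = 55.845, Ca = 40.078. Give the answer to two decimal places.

Molar mass of CaFe(CO3)2: 1·40.078 + 1·55.845 + 2·12.011 + 6·15.999 = 215.939 g/mol.
Mass of C per formula unit: 2 × 12.011 = 24.022 g.
Weight fraction C = 24.022 / 215.939 = 0.1112.

11.12 mass %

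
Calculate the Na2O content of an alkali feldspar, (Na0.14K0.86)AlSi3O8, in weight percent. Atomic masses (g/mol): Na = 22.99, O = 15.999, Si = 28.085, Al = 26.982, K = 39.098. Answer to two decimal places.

Molar mass of (Na0.14K0.86)AlSi3O8 = 0.14·22.99 + 0.86·39.098 + 1·26.982 + 3·28.085 + 8·15.999 = 276.072 g/mol.
Each formula unit contains 0.14 Na, equivalent to 0.14/2 = 0.0700 mol Na2O.
M(Na2O) = 2×22.99 + 1×15.999 = 61.979 g/mol.
Mass of Na2O per formula unit = 0.0700 × 61.979 = 4.339 g.
Na2O wt% = 4.339 / 276.072 × 100 = 1.57%.

1.57 wt%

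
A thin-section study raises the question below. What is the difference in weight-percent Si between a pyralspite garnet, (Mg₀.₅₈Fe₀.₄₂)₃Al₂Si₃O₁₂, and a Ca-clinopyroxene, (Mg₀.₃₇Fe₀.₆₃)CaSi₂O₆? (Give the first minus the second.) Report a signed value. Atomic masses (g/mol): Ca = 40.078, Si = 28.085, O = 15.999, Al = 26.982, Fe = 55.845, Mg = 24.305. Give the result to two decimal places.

-4.73 percentage points

M((Mg₀.₅₈Fe₀.₄₂)₃Al₂Si₃O₁₂) = 442.862 g/mol, so wt% Si = 84.255/442.862 × 100 = 19.03%.
M((Mg₀.₃₇Fe₀.₆₃)CaSi₂O₆) = 236.417 g/mol, so wt% Si = 56.170/236.417 × 100 = 23.76%.
19.03 − 23.76 = -4.73 pp.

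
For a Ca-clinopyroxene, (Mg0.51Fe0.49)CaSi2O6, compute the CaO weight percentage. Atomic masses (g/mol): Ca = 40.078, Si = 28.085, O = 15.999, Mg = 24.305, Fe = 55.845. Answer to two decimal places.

24.17 wt%

Formula mass = 232.002 g/mol.
1 Ca → 1.0000 mol CaO per formula unit; M(CaO) = 56.077, so CaO mass = 56.077 g.
56.077/232.002 × 100 = 24.17 wt%.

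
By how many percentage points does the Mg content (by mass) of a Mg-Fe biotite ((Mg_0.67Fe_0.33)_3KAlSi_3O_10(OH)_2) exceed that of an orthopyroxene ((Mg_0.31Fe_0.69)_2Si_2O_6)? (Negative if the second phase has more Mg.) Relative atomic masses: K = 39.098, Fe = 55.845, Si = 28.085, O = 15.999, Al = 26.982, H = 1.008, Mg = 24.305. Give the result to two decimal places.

4.72 percentage points

M((Mg_0.67Fe_0.33)_3KAlSi_3O_10(OH)_2) = 448.479 g/mol, so wt% Mg = 48.853/448.479 × 100 = 10.89%.
M((Mg_0.31Fe_0.69)_2Si_2O_6) = 244.299 g/mol, so wt% Mg = 15.069/244.299 × 100 = 6.17%.
10.89 − 6.17 = 4.72 pp.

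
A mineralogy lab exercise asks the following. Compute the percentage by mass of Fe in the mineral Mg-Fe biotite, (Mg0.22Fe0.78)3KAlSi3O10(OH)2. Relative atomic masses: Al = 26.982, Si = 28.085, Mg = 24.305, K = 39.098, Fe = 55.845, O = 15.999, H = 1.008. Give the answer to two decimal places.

26.61 weight percent

Formula mass = 0.66*24.305 + 2.34*55.845 + 1*39.098 + 1*26.982 + 3*28.085 + 12*15.999 + 2*1.008 = 491.058 g/mol, of which 130.677 g is Fe.
So Fe makes up 130.677/491.058 = 0.2661 of the mass, i.e. 26.61%.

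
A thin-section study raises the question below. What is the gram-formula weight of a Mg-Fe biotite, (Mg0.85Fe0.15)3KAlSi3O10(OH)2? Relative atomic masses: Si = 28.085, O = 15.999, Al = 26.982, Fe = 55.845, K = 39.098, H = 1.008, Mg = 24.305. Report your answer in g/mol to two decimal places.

The formula mass is the sum 2.55*24.305 + 0.45*55.845 + 1*39.098 + 1*26.982 + 3*28.085 + 12*15.999 + 2*1.008.

431.45 g/mol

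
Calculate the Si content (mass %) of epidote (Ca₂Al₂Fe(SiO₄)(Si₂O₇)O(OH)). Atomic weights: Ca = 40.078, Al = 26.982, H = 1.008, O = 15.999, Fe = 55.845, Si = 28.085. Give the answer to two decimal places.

Molar mass of Ca₂Al₂Fe(SiO₄)(Si₂O₇)O(OH): 2·40.078 + 2·26.982 + 1·55.845 + 3·28.085 + 13·15.999 + 1·1.008 = 483.215 g/mol.
Mass of Si per formula unit: 3 × 28.085 = 84.255 g.
Weight fraction Si = 84.255 / 483.215 = 0.1744.

17.44 mass %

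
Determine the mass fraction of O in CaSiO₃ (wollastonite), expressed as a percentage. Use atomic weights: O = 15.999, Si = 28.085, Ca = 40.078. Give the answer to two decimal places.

41.32 wt%

Formula mass = 1*40.078 + 1*28.085 + 3*15.999 = 116.160 g/mol, of which 47.997 g is O.
So O makes up 47.997/116.160 = 0.4132 of the mass, i.e. 41.32%.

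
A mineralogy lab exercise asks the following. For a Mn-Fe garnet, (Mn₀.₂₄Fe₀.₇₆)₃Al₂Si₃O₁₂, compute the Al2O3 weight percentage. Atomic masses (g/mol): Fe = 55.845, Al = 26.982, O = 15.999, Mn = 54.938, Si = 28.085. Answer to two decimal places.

Molar mass of (Mn₀.₂₄Fe₀.₇₆)₃Al₂Si₃O₁₂ = 0.72×54.938 + 2.28×55.845 + 2×26.982 + 3×28.085 + 12×15.999 = 497.089 g/mol.
Each formula unit contains 2 Al, equivalent to 2/2 = 1.0000 mol Al2O3.
M(Al2O3) = 2×26.982 + 3×15.999 = 101.961 g/mol.
Mass of Al2O3 per formula unit = 1.0000 × 101.961 = 101.961 g.
Al2O3 wt% = 101.961 / 497.089 × 100 = 20.51%.

20.51 wt%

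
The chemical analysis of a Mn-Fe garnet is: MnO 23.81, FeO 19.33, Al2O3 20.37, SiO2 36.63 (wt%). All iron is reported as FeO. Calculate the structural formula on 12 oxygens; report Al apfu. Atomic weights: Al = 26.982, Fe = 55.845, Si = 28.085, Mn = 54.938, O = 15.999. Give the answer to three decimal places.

MnO: 23.81/70.937 = 0.33565 mol → 0.33565 mol Mn, 0.33565 mol O.
FeO: 19.33/71.844 = 0.26906 mol → 0.26906 mol Fe, 0.26906 mol O.
Al2O3: 20.37/101.961 = 0.19978 mol → 0.39956 mol Al, 0.59934 mol O.
SiO2: 36.63/60.083 = 0.60966 mol → 0.60966 mol Si, 1.21932 mol O.
Total oxygen = 2.42337 mol. Normalization factor = 12/2.42337 = 4.95178.
Al per 12 O = 0.39956 × 4.95178 = 1.979.

1.979 Al apfu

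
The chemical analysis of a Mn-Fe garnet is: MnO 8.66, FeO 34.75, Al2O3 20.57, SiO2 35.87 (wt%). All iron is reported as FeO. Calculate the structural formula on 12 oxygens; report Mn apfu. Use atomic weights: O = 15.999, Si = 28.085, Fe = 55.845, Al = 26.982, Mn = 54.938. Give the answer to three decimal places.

8.66 wt% MnO ÷ 70.937 g/mol = 0.12208 mol, giving 0.12208 Mn and 0.12208 O.
34.75 wt% FeO ÷ 71.844 g/mol = 0.48369 mol, giving 0.48369 Fe and 0.48369 O.
20.57 wt% Al2O3 ÷ 101.961 g/mol = 0.20174 mol, giving 0.40348 Al and 0.60522 O.
35.87 wt% SiO2 ÷ 60.083 g/mol = 0.59701 mol, giving 0.59701 Si and 1.19402 O.
Oxygen sums to 2.40501; scaling by 12/2.40501 = 4.98958 puts the formula on 12 O.
Mn: 0.12208 × 4.98958 = 0.609 atoms per formula unit.

0.609 Mn apfu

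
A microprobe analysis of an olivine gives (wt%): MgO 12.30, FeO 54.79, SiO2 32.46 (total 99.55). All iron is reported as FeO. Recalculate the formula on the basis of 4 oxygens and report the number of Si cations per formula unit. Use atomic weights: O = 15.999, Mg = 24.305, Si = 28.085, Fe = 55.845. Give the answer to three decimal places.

12.30 wt% MgO ÷ 40.304 g/mol = 0.30518 mol, giving 0.30518 Mg and 0.30518 O.
54.79 wt% FeO ÷ 71.844 g/mol = 0.76262 mol, giving 0.76262 Fe and 0.76262 O.
32.46 wt% SiO2 ÷ 60.083 g/mol = 0.54025 mol, giving 0.54025 Si and 1.08050 O.
Oxygen sums to 2.14830; scaling by 4/2.14830 = 1.86194 puts the formula on 4 O.
Si: 0.54025 × 1.86194 = 1.006 atoms per formula unit.

1.006 Si apfu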